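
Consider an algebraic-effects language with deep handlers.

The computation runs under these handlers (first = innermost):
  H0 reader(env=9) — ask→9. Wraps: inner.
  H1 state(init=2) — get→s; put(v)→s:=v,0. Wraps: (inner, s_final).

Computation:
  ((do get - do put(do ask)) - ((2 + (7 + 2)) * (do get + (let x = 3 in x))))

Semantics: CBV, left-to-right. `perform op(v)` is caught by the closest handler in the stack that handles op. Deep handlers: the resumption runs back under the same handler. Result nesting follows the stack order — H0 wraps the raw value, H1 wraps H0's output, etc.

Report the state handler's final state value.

Answer: 9

Step-by-step:
get @ H1 ⇒ 2
ask @ H0 ⇒ 9
put(9) @ H1 ⇒ s:=9
get @ H1 ⇒ 9
H0 returns -130
H1 returns (-130, 9)
= (-130, 9)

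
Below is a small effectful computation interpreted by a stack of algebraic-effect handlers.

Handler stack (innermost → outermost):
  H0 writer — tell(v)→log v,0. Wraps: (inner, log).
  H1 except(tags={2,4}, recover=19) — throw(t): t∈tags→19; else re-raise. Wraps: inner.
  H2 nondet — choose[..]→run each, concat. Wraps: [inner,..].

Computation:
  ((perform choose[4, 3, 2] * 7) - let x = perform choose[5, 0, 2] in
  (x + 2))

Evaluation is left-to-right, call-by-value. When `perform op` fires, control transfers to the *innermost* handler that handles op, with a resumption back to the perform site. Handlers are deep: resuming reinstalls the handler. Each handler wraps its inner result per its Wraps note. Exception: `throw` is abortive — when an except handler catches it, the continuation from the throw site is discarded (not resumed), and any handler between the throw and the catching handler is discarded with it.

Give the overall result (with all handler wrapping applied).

Answer: [(21, ()), (26, ()), (24, ()), (14, ()), (19, ()), (17, ()), (7, ()), (12, ()), (10, ())]

Evaluation trace:
choose[4, 3, 2] @ H2
  branch[0] choose=4:
    choose[5, 0, 2] @ H2
      branch[0] choose=5:
        H0 returns (21, ())
        H1 returns (21, ())
        H2 returns [(21, ())]
      branch[1] choose=0:
        H0 returns (26, ())
        H1 returns (26, ())
        H2 returns [(26, ())]
      branch[2] choose=2:
        H0 returns (24, ())
        H1 returns (24, ())
        H2 returns [(24, ())]
  branch[1] choose=3:
    choose[5, 0, 2] @ H2
      branch[0] choose=5:
        H0 returns (14, ())
        H1 returns (14, ())
        H2 returns [(14, ())]
      branch[1] choose=0:
        H0 returns (19, ())
        H1 returns (19, ())
        H2 returns [(19, ())]
      branch[2] choose=2:
        H0 returns (17, ())
        H1 returns (17, ())
        H2 returns [(17, ())]
  branch[2] choose=2:
    choose[5, 0, 2] @ H2
      branch[0] choose=5:
        H0 returns (7, ())
        H1 returns (7, ())
        H2 returns [(7, ())]
      branch[1] choose=0:
        H0 returns (12, ())
        H1 returns (12, ())
        H2 returns [(12, ())]
      branch[2] choose=2:
        H0 returns (10, ())
        H1 returns (10, ())
        H2 returns [(10, ())]
= [(21, ()), (26, ()), (24, ()), (14, ()), (19, ()), (17, ()), (7, ()), (12, ()), (10, ())]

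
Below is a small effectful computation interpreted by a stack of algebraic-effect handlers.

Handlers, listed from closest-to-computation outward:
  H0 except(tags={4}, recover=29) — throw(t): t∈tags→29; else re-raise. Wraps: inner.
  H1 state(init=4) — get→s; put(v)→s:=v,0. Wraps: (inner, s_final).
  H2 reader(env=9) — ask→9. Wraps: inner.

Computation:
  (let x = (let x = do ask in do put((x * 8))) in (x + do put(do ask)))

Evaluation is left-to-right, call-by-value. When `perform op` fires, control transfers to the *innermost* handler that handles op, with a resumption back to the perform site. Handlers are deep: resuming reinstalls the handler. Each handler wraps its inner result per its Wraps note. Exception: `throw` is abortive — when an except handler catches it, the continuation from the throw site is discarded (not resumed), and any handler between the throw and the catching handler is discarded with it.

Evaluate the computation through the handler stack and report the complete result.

Answer: (0, 9)

Evaluation trace:
ask @ H2 ⇒ 9
put(72) @ H1 ⇒ s:=72
ask @ H2 ⇒ 9
put(9) @ H1 ⇒ s:=9
H0 returns 0
H1 returns (0, 9)
H2 returns (0, 9)
= (0, 9)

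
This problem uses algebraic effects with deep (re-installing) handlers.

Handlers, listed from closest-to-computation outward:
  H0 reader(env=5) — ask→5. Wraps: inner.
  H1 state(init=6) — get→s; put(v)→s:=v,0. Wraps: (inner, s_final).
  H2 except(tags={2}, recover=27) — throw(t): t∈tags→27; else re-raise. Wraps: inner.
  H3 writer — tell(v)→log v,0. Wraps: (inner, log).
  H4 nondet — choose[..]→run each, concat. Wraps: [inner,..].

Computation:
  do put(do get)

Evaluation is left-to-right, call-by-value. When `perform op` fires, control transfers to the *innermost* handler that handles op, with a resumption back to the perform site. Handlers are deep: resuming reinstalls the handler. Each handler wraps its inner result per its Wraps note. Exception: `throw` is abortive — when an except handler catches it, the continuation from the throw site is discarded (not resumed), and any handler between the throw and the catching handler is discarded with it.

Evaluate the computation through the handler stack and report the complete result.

Evaluation trace:
get @ H1 ⇒ 6
put(6) @ H1 ⇒ s:=6
H0 returns 0
H1 returns (0, 6)
H2 returns (0, 6)
H3 returns ((0, 6), ())
H4 returns [((0, 6), ())]
= [((0, 6), ())]

Answer: [((0, 6), ())]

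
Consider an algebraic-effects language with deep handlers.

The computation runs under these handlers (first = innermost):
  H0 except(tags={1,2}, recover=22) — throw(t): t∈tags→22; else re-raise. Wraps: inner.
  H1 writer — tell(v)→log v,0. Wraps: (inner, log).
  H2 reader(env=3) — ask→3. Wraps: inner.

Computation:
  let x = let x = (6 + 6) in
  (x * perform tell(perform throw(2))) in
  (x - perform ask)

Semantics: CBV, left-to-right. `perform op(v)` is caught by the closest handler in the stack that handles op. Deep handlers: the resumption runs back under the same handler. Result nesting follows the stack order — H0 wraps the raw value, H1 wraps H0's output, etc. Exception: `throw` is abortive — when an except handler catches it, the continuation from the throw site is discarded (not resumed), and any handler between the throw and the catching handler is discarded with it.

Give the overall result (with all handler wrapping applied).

Answer: (22, ())

Working:
throw(2) @ H0 caught ⇒ 22
H1 returns (22, ())
H2 returns (22, ())
= (22, ())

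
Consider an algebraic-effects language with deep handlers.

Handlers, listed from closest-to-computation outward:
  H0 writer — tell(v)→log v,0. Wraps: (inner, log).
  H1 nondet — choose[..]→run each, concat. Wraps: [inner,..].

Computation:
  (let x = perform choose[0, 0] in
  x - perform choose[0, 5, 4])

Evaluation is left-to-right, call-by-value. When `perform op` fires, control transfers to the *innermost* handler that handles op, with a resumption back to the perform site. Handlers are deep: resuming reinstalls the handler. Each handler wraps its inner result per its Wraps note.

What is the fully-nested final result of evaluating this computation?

Answer: [(0, ()), (-5, ()), (-4, ()), (0, ()), (-5, ()), (-4, ())]

Working:
choose[0, 0] @ H1
  branch[0] choose=0:
    choose[0, 5, 4] @ H1
      branch[0] choose=0:
        H0 returns (0, ())
        H1 returns [(0, ())]
      branch[1] choose=5:
        H0 returns (-5, ())
        H1 returns [(-5, ())]
      branch[2] choose=4:
        H0 returns (-4, ())
        H1 returns [(-4, ())]
  branch[1] choose=0:
    choose[0, 5, 4] @ H1
      branch[0] choose=0:
        H0 returns (0, ())
        H1 returns [(0, ())]
      branch[1] choose=5:
        H0 returns (-5, ())
        H1 returns [(-5, ())]
      branch[2] choose=4:
        H0 returns (-4, ())
        H1 returns [(-4, ())]
= [(0, ()), (-5, ()), (-4, ()), (0, ()), (-5, ()), (-4, ())]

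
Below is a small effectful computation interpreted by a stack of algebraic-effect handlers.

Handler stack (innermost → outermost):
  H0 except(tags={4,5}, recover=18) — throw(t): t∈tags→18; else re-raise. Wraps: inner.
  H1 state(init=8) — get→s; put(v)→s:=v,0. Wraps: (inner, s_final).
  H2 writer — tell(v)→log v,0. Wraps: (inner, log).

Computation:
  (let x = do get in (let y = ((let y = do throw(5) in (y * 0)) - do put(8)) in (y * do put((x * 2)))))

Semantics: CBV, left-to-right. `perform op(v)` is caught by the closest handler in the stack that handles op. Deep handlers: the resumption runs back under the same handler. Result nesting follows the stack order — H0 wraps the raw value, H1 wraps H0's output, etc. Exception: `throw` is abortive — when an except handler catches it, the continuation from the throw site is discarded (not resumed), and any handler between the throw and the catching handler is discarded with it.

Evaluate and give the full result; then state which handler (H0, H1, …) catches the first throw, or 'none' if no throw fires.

Answer: ((18, 8), ()) ; first throw caught by: H0

Step-by-step:
get @ H1 ⇒ 8
throw(5) @ H0 caught ⇒ 18
H1 returns (18, 8)
H2 returns ((18, 8), ())
= ((18, 8), ())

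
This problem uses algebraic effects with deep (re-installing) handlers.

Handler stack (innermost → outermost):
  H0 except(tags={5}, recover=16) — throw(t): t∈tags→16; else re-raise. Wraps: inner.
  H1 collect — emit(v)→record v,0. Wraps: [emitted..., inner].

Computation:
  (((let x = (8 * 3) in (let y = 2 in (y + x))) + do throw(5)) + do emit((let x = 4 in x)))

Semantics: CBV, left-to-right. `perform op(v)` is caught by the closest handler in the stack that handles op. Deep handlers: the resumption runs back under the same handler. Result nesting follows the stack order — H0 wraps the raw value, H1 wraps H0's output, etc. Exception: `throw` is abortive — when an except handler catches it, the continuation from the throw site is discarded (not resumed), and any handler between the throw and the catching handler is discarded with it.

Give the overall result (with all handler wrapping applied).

Answer: [16]

Evaluation trace:
throw(5) @ H0 caught ⇒ 16
H1 returns [16]
= [16]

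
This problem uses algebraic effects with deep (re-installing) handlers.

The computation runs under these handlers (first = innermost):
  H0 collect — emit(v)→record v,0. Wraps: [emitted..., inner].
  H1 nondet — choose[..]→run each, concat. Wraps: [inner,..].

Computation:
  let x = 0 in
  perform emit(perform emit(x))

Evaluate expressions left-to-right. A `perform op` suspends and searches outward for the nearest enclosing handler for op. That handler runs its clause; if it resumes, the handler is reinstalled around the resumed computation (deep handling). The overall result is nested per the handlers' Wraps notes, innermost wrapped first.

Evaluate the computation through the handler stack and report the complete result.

Answer: [[0, 0, 0]]

Evaluation trace:
emit(0) @ H0 ⇒ out+=0
emit(0) @ H0 ⇒ out+=0
H0 returns [0, 0, 0]
H1 returns [[0, 0, 0]]
= [[0, 0, 0]]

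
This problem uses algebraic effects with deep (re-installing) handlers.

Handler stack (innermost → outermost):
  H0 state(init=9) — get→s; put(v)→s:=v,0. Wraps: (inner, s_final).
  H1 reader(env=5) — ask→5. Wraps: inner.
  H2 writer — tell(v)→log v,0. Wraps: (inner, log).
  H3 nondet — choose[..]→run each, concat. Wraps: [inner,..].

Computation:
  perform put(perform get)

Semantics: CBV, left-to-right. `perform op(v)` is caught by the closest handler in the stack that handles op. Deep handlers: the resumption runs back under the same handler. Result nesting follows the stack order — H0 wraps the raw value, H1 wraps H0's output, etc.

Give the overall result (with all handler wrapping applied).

Answer: [((0, 9), ())]

Step-by-step:
get @ H0 ⇒ 9
put(9) @ H0 ⇒ s:=9
H0 returns (0, 9)
H1 returns (0, 9)
H2 returns ((0, 9), ())
H3 returns [((0, 9), ())]
= [((0, 9), ())]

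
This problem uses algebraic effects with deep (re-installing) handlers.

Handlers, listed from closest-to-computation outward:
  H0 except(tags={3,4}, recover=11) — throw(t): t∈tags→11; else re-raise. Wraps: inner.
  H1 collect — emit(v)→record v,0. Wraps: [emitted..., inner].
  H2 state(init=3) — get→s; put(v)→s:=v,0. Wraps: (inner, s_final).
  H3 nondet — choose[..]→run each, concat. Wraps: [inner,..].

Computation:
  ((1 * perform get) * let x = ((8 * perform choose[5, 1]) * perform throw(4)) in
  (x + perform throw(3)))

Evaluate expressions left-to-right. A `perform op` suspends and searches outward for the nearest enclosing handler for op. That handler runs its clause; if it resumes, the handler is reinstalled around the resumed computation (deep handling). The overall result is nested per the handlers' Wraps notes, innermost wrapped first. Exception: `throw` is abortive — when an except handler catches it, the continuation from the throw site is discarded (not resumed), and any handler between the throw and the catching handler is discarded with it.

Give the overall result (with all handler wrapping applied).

Working:
get @ H2 ⇒ 3
choose[5, 1] @ H3
  branch[0] choose=5:
    throw(4) @ H0 caught ⇒ 11
    H1 returns [11]
    H2 returns ([11], 3)
    H3 returns [([11], 3)]
  branch[1] choose=1:
    throw(4) @ H0 caught ⇒ 11
    H1 returns [11]
    H2 returns ([11], 3)
    H3 returns [([11], 3)]
= [([11], 3), ([11], 3)]

Answer: [([11], 3), ([11], 3)]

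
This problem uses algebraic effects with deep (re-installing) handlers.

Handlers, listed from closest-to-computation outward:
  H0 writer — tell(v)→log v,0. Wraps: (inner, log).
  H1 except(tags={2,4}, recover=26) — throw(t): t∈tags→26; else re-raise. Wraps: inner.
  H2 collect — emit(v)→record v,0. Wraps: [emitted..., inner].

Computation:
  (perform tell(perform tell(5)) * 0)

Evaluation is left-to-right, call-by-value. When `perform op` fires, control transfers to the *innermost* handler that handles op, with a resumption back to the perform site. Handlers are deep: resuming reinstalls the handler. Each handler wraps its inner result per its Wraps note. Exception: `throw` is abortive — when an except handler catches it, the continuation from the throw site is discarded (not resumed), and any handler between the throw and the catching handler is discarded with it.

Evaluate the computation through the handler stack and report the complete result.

Answer: [(0, (5, 0))]

Step-by-step:
tell(5) @ H0 ⇒ log+=5
tell(0) @ H0 ⇒ log+=0
H0 returns (0, (5, 0))
H1 returns (0, (5, 0))
H2 returns [(0, (5, 0))]
= [(0, (5, 0))]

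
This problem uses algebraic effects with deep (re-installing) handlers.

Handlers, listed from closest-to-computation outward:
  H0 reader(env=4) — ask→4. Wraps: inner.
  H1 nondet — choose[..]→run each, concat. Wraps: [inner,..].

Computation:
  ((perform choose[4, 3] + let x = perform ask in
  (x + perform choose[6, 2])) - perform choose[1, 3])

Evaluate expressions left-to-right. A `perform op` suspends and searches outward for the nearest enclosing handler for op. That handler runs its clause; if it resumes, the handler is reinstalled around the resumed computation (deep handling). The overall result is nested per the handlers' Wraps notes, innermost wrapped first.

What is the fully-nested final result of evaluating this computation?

Step-by-step:
choose[4, 3] @ H1
  branch[0] choose=4:
    ask @ H0 ⇒ 4
    choose[6, 2] @ H1
      branch[0] choose=6:
        choose[1, 3] @ H1
          branch[0] choose=1:
            H0 returns 13
            H1 returns [13]
          branch[1] choose=3:
            H0 returns 11
            H1 returns [11]
      branch[1] choose=2:
        choose[1, 3] @ H1
          branch[0] choose=1:
            H0 returns 9
            H1 returns [9]
          branch[1] choose=3:
            H0 returns 7
            H1 returns [7]
  branch[1] choose=3:
    ask @ H0 ⇒ 4
    choose[6, 2] @ H1
      branch[0] choose=6:
        choose[1, 3] @ H1
          branch[0] choose=1:
            H0 returns 12
            H1 returns [12]
          branch[1] choose=3:
            H0 returns 10
            H1 returns [10]
      branch[1] choose=2:
        choose[1, 3] @ H1
          branch[0] choose=1:
            H0 returns 8
            H1 returns [8]
          branch[1] choose=3:
            H0 returns 6
            H1 returns [6]
= [13, 11, 9, 7, 12, 10, 8, 6]

Answer: [13, 11, 9, 7, 12, 10, 8, 6]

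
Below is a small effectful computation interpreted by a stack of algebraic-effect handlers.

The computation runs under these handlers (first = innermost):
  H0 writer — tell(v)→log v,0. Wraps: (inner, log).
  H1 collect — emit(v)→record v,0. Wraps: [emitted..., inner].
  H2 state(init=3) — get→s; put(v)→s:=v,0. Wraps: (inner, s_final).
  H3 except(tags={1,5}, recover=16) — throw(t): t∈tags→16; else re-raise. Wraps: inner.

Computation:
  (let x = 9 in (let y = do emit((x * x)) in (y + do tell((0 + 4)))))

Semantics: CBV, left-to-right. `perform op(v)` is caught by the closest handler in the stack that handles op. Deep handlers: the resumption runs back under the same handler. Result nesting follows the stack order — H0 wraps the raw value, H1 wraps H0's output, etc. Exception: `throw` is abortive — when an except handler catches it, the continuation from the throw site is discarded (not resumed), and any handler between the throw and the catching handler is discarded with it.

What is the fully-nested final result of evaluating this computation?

Answer: ([81, (0, (4))], 3)

Step-by-step:
emit(81) @ H1 ⇒ out+=81
tell(4) @ H0 ⇒ log+=4
H0 returns (0, (4))
H1 returns [81, (0, (4))]
H2 returns ([81, (0, (4))], 3)
H3 returns ([81, (0, (4))], 3)
= ([81, (0, (4))], 3)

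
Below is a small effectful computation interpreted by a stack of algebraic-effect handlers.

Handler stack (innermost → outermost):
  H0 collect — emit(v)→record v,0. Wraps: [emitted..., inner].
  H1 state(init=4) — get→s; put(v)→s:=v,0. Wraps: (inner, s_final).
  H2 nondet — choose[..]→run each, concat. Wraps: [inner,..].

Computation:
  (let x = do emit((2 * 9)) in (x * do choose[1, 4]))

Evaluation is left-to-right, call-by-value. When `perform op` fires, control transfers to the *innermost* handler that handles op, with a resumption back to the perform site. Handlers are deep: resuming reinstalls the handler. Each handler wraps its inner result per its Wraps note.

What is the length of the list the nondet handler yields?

Step-by-step:
emit(18) @ H0 ⇒ out+=18
choose[1, 4] @ H2
  branch[0] choose=1:
    H0 returns [18, 0]
    H1 returns ([18, 0], 4)
    H2 returns [([18, 0], 4)]
  branch[1] choose=4:
    H0 returns [18, 0]
    H1 returns ([18, 0], 4)
    H2 returns [([18, 0], 4)]
= [([18, 0], 4), ([18, 0], 4)]

Answer: 2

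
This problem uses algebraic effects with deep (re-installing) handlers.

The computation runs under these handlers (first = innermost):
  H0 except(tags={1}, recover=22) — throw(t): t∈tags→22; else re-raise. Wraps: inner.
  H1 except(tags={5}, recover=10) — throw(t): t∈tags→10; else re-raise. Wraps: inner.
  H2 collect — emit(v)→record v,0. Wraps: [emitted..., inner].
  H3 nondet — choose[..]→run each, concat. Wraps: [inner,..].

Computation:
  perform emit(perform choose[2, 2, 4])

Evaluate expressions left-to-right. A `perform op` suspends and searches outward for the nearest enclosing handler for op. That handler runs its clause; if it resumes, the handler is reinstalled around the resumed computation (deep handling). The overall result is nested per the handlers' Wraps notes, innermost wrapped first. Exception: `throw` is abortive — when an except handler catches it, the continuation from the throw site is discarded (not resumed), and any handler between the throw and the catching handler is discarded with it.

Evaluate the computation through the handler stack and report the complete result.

Step-by-step:
choose[2, 2, 4] @ H3
  branch[0] choose=2:
    emit(2) @ H2 ⇒ out+=2
    H0 returns 0
    H1 returns 0
    H2 returns [2, 0]
    H3 returns [[2, 0]]
  branch[1] choose=2:
    emit(2) @ H2 ⇒ out+=2
    H0 returns 0
    H1 returns 0
    H2 returns [2, 0]
    H3 returns [[2, 0]]
  branch[2] choose=4:
    emit(4) @ H2 ⇒ out+=4
    H0 returns 0
    H1 returns 0
    H2 returns [4, 0]
    H3 returns [[4, 0]]
= [[2, 0], [2, 0], [4, 0]]

Answer: [[2, 0], [2, 0], [4, 0]]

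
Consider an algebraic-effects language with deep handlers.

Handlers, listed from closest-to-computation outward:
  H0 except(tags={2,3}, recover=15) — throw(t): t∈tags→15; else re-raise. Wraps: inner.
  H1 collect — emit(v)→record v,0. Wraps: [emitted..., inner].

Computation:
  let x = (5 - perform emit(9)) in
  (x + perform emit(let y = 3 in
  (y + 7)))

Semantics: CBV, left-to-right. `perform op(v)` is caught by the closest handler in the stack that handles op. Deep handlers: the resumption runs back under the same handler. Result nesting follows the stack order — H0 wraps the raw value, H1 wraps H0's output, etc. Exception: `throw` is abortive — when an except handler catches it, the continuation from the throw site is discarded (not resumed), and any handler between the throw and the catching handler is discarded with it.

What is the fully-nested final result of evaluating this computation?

Answer: [9, 10, 5]

Working:
emit(9) @ H1 ⇒ out+=9
emit(10) @ H1 ⇒ out+=10
H0 returns 5
H1 returns [9, 10, 5]
= [9, 10, 5]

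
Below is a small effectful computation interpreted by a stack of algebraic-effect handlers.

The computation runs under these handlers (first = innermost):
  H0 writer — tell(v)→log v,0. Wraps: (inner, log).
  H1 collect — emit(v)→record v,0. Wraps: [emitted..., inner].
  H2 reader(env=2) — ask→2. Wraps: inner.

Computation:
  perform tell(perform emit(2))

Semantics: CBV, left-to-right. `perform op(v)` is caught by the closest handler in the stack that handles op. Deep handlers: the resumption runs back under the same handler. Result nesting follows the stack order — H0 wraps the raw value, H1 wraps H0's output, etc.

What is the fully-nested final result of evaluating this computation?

Evaluation trace:
emit(2) @ H1 ⇒ out+=2
tell(0) @ H0 ⇒ log+=0
H0 returns (0, (0))
H1 returns [2, (0, (0))]
H2 returns [2, (0, (0))]
= [2, (0, (0))]

Answer: [2, (0, (0))]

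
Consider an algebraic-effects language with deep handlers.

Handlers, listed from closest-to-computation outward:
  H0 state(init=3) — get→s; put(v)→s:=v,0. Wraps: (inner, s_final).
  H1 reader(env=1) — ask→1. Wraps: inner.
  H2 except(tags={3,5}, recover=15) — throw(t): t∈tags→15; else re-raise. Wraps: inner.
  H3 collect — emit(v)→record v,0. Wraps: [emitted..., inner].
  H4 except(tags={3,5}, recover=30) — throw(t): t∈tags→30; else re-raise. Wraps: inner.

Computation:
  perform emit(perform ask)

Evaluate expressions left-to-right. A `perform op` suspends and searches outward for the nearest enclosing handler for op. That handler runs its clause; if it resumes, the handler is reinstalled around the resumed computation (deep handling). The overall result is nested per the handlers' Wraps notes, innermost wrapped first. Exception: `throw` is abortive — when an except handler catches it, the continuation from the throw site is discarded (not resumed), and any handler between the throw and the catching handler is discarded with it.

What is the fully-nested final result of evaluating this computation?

Step-by-step:
ask @ H1 ⇒ 1
emit(1) @ H3 ⇒ out+=1
H0 returns (0, 3)
H1 returns (0, 3)
H2 returns (0, 3)
H3 returns [1, (0, 3)]
H4 returns [1, (0, 3)]
= [1, (0, 3)]

Answer: [1, (0, 3)]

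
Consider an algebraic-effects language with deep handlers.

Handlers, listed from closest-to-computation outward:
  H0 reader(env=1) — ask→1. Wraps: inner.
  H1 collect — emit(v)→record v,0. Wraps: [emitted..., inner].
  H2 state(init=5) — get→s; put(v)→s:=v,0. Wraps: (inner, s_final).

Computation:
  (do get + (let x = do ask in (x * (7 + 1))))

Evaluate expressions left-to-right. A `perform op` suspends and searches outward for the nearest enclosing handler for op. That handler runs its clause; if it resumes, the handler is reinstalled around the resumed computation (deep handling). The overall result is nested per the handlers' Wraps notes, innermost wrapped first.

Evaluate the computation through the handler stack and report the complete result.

Evaluation trace:
get @ H2 ⇒ 5
ask @ H0 ⇒ 1
H0 returns 13
H1 returns [13]
H2 returns ([13], 5)
= ([13], 5)

Answer: ([13], 5)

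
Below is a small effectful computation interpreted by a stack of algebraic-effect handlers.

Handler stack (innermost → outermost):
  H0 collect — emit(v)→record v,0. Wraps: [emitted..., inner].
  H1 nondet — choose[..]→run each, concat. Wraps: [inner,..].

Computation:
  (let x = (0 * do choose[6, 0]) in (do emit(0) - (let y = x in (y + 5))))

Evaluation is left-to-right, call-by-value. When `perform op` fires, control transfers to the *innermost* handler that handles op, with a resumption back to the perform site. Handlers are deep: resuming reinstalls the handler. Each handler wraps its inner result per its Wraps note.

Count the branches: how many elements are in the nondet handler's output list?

Answer: 2

Evaluation trace:
choose[6, 0] @ H1
  branch[0] choose=6:
    emit(0) @ H0 ⇒ out+=0
    H0 returns [0, -5]
    H1 returns [[0, -5]]
  branch[1] choose=0:
    emit(0) @ H0 ⇒ out+=0
    H0 returns [0, -5]
    H1 returns [[0, -5]]
= [[0, -5], [0, -5]]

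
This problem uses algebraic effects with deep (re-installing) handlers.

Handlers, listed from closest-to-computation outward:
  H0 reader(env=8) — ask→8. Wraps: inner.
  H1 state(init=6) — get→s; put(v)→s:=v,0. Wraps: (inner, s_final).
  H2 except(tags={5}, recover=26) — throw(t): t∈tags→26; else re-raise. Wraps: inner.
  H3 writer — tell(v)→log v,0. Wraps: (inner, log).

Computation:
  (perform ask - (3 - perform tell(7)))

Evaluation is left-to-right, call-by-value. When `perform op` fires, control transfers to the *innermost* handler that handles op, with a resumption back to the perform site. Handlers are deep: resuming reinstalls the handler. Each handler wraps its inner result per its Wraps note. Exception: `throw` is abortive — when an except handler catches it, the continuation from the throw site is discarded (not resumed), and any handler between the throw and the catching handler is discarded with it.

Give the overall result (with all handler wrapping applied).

Answer: ((5, 6), (7))

Evaluation trace:
ask @ H0 ⇒ 8
tell(7) @ H3 ⇒ log+=7
H0 returns 5
H1 returns (5, 6)
H2 returns (5, 6)
H3 returns ((5, 6), (7))
= ((5, 6), (7))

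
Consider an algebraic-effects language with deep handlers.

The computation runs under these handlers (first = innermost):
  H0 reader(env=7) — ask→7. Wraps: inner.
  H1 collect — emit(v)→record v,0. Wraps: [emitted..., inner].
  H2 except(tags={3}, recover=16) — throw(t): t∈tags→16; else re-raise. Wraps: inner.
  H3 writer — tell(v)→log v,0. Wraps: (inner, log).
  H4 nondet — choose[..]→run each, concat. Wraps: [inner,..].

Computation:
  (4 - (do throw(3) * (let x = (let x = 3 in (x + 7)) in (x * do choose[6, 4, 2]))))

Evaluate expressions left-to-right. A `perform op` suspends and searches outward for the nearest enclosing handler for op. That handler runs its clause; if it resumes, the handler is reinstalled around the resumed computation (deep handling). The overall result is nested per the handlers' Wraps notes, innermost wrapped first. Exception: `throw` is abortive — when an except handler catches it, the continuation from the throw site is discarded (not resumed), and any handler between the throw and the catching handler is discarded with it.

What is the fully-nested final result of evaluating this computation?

Answer: [(16, ())]

Working:
throw(3) @ H2 caught ⇒ 16
H3 returns (16, ())
H4 returns [(16, ())]
= [(16, ())]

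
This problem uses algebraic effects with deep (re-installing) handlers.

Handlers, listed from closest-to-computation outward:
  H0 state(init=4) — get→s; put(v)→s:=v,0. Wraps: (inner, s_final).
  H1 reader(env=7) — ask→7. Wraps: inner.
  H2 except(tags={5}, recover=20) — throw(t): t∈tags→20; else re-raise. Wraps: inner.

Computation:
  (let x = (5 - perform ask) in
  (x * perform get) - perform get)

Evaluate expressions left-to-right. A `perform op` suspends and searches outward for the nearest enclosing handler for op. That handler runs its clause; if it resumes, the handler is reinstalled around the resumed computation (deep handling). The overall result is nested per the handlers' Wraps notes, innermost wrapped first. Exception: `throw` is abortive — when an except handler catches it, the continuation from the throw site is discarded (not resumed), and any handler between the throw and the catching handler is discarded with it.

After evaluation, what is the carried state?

Answer: 4

Working:
ask @ H1 ⇒ 7
get @ H0 ⇒ 4
get @ H0 ⇒ 4
H0 returns (-12, 4)
H1 returns (-12, 4)
H2 returns (-12, 4)
= (-12, 4)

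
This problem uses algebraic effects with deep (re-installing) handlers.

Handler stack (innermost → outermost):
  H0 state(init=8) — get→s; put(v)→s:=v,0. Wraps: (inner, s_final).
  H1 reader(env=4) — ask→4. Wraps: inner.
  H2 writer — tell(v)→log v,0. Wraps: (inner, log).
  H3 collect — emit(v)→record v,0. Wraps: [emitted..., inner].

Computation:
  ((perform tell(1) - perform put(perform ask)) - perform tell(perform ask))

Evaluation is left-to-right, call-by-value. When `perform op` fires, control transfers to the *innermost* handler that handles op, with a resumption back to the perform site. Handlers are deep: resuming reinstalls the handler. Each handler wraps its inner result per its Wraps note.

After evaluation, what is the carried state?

Evaluation trace:
tell(1) @ H2 ⇒ log+=1
ask @ H1 ⇒ 4
put(4) @ H0 ⇒ s:=4
ask @ H1 ⇒ 4
tell(4) @ H2 ⇒ log+=4
H0 returns (0, 4)
H1 returns (0, 4)
H2 returns ((0, 4), (1, 4))
H3 returns [((0, 4), (1, 4))]
= [((0, 4), (1, 4))]

Answer: 4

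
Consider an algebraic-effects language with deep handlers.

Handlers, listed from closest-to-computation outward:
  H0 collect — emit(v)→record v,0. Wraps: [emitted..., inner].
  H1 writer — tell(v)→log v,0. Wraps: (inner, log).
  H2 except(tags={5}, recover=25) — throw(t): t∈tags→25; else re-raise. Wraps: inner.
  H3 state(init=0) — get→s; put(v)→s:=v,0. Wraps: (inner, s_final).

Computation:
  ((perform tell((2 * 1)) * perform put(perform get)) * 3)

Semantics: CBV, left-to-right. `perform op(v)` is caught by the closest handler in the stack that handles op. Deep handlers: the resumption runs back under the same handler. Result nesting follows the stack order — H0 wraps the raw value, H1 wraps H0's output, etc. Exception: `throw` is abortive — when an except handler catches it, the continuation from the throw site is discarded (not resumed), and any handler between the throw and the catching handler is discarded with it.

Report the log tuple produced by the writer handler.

Answer: (2)

Step-by-step:
tell(2) @ H1 ⇒ log+=2
get @ H3 ⇒ 0
put(0) @ H3 ⇒ s:=0
H0 returns [0]
H1 returns ([0], (2))
H2 returns ([0], (2))
H3 returns (([0], (2)), 0)
= (([0], (2)), 0)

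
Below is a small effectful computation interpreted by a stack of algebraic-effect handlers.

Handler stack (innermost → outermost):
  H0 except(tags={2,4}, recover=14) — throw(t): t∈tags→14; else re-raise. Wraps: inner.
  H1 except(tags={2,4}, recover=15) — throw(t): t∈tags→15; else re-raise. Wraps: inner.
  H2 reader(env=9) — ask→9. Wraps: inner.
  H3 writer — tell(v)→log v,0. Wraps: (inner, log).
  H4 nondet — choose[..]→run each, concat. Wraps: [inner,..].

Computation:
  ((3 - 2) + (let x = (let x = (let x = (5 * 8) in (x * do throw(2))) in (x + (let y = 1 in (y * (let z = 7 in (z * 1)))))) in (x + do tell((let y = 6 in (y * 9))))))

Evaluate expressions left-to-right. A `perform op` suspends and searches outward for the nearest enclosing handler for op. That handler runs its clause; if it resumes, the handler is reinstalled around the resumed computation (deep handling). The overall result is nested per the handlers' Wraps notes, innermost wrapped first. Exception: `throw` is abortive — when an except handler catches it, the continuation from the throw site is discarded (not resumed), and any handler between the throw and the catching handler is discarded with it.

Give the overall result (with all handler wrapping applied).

Evaluation trace:
throw(2) @ H0 caught ⇒ 14
H1 returns 14
H2 returns 14
H3 returns (14, ())
H4 returns [(14, ())]
= [(14, ())]

Answer: [(14, ())]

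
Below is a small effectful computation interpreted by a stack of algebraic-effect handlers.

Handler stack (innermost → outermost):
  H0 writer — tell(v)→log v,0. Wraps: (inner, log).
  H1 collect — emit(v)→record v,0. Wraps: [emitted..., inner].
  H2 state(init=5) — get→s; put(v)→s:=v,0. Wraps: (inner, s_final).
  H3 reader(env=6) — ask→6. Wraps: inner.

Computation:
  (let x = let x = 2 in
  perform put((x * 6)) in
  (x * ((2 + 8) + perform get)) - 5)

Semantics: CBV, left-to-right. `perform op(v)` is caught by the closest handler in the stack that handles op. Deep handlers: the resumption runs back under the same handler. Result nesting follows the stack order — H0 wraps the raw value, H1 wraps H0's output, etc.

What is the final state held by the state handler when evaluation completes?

Evaluation trace:
put(12) @ H2 ⇒ s:=12
get @ H2 ⇒ 12
H0 returns (-5, ())
H1 returns [(-5, ())]
H2 returns ([(-5, ())], 12)
H3 returns ([(-5, ())], 12)
= ([(-5, ())], 12)

Answer: 12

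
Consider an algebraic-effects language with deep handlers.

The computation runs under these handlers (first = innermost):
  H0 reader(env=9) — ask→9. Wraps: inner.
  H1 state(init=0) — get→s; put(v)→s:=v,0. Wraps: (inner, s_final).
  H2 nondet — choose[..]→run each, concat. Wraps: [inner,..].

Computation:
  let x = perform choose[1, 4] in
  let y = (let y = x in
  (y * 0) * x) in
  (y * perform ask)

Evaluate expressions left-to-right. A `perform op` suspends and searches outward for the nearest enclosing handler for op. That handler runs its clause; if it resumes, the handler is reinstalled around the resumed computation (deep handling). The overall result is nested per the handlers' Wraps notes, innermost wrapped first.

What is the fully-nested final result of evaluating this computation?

Answer: [(0, 0), (0, 0)]

Evaluation trace:
choose[1, 4] @ H2
  branch[0] choose=1:
    ask @ H0 ⇒ 9
    H0 returns 0
    H1 returns (0, 0)
    H2 returns [(0, 0)]
  branch[1] choose=4:
    ask @ H0 ⇒ 9
    H0 returns 0
    H1 returns (0, 0)
    H2 returns [(0, 0)]
= [(0, 0), (0, 0)]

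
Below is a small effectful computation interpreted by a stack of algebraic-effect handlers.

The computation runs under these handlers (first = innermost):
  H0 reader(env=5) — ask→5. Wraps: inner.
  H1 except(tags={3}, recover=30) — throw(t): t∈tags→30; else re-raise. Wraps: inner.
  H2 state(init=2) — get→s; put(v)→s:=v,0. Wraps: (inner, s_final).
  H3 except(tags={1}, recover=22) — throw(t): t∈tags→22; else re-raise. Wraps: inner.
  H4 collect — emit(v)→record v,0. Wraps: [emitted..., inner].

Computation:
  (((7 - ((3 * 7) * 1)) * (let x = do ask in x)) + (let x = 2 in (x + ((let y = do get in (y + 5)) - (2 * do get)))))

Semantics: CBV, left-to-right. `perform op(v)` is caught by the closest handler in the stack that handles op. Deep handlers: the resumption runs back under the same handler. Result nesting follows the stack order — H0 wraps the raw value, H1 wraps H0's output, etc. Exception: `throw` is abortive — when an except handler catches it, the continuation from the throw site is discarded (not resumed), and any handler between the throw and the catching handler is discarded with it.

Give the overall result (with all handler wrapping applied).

Evaluation trace:
ask @ H0 ⇒ 5
get @ H2 ⇒ 2
get @ H2 ⇒ 2
H0 returns -65
H1 returns -65
H2 returns (-65, 2)
H3 returns (-65, 2)
H4 returns [(-65, 2)]
= [(-65, 2)]

Answer: [(-65, 2)]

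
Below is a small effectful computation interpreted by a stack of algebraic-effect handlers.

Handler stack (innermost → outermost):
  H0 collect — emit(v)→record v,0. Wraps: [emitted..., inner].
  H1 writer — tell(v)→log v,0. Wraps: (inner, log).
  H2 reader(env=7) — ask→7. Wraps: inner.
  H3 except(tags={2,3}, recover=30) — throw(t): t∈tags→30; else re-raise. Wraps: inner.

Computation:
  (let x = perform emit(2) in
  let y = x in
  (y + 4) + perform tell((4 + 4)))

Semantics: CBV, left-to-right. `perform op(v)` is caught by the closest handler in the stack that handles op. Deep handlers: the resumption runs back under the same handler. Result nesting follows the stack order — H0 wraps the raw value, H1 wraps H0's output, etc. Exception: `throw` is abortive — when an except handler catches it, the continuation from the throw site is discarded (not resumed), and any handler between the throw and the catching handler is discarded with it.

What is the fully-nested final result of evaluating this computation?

Answer: ([2, 4], (8))

Working:
emit(2) @ H0 ⇒ out+=2
tell(8) @ H1 ⇒ log+=8
H0 returns [2, 4]
H1 returns ([2, 4], (8))
H2 returns ([2, 4], (8))
H3 returns ([2, 4], (8))
= ([2, 4], (8))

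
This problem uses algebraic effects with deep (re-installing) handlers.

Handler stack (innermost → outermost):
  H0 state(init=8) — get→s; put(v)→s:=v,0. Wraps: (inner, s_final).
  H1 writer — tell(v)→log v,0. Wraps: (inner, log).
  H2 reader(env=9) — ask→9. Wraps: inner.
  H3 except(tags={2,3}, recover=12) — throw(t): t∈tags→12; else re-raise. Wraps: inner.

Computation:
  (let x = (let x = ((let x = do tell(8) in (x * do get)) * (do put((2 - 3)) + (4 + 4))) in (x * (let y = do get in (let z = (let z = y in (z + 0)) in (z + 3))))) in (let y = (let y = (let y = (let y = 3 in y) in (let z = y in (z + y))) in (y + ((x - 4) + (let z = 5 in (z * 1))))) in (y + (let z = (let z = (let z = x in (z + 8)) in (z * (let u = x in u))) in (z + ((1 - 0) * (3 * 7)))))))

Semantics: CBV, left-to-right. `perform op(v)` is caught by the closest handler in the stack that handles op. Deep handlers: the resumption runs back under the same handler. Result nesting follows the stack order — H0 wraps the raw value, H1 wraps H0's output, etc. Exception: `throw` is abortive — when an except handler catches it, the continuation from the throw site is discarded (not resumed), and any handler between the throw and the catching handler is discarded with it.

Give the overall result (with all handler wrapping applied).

Step-by-step:
tell(8) @ H1 ⇒ log+=8
get @ H0 ⇒ 8
put(-1) @ H0 ⇒ s:=-1
get @ H0 ⇒ -1
H0 returns (28, -1)
H1 returns ((28, -1), (8))
H2 returns ((28, -1), (8))
H3 returns ((28, -1), (8))
= ((28, -1), (8))

Answer: ((28, -1), (8))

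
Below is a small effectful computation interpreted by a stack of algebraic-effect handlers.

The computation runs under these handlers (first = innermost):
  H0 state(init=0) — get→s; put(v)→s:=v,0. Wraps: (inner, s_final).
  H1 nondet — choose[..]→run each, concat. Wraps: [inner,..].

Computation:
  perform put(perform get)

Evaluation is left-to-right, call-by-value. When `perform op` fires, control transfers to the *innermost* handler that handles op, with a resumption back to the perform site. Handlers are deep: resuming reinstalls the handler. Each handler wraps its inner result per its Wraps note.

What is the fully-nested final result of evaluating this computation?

Working:
get @ H0 ⇒ 0
put(0) @ H0 ⇒ s:=0
H0 returns (0, 0)
H1 returns [(0, 0)]
= [(0, 0)]

Answer: [(0, 0)]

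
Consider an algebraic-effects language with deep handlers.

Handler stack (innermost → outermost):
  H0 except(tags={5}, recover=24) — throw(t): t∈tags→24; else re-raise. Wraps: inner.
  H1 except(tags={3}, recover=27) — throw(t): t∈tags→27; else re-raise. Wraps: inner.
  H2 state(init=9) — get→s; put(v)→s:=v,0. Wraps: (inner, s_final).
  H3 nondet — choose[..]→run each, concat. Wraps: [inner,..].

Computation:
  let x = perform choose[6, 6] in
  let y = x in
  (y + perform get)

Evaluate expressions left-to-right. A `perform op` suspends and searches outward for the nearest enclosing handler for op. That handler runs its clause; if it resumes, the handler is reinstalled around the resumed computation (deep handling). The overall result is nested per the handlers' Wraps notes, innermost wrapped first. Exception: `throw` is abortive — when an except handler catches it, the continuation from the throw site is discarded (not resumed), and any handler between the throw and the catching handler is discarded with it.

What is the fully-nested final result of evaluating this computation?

Working:
choose[6, 6] @ H3
  branch[0] choose=6:
    get @ H2 ⇒ 9
    H0 returns 15
    H1 returns 15
    H2 returns (15, 9)
    H3 returns [(15, 9)]
  branch[1] choose=6:
    get @ H2 ⇒ 9
    H0 returns 15
    H1 returns 15
    H2 returns (15, 9)
    H3 returns [(15, 9)]
= [(15, 9), (15, 9)]

Answer: [(15, 9), (15, 9)]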